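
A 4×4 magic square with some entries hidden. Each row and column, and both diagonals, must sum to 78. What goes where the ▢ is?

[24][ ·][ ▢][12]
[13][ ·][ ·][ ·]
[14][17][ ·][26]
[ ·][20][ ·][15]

Row 3: 14 + 17 + 26 + ? = 78, so (3,3) = 21.
The remaining cell in column 1 is (4,1) = 78 − 51 = 27.
Using column 4: 12 + 26 + 15 + ? → (2,4) = 78 − 53 = 25.
From main diagonal, 78 − (24 + 21 + 15) gives (2,2) = 18.
Anti-diagonal needs 78; the known cells sum to 56, so (2,3) = 22.
From row 4, 78 − (27 + 20 + 15) gives (4,3) = 16.
Using column 2: 18 + 17 + 20 + ? → (1,2) = 78 − 55 = 23.
The remaining cell in column 3 is (1,3) = 78 − 59 = 19.

19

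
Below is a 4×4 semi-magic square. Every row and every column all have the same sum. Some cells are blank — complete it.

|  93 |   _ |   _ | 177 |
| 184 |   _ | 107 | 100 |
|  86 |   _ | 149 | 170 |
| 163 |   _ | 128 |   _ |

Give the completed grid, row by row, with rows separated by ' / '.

93 114 142 177 / 184 135 107 100 / 86 121 149 170 / 163 156 128 79

Column 1 is already complete: 93 + 184 + 86 + 163 = 526, so that is the magic constant.
Row 2: 184 + 107 + 100 + ? = 526, so (2,2) = 135.
Using row 3: 86 + 149 + 170 + ? → (3,2) = 526 − 405 = 121.
Column 3 needs 526; the known cells sum to 384, so (1,3) = 142.
The remaining cell in column 4 is (4,4) = 526 − 447 = 79.
The remaining cell in row 1 is (1,2) = 526 − 412 = 114.
From row 4, 526 − (163 + 128 + 79) gives (4,2) = 156.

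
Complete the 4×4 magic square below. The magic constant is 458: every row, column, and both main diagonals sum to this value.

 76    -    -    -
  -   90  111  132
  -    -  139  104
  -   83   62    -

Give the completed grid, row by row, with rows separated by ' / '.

The remaining cell in row 2 is (2,1) = 458 − 333 = 125.
Column 3 needs 458; the known cells sum to 312, so (1,3) = 146.
The remaining cell in main diagonal is (4,4) = 458 − 305 = 153.
Row 4: 83 + 62 + 153 + ? = 458, so (4,1) = 160.
Column 1 must total 458; the given cells sum to 361, so (3,1) = 97.
Column 4 needs 458; the known cells sum to 389, so (1,4) = 69.
Using anti-diagonal: 69 + 111 + 160 + ? → (3,2) = 458 − 340 = 118.
Row 1: 76 + 146 + 69 + ? = 458, so (1,2) = 167.

76 167 146 69 / 125 90 111 132 / 97 118 139 104 / 160 83 62 153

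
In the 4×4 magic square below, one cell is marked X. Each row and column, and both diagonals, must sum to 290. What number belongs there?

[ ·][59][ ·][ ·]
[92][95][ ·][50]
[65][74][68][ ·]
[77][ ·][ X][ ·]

Row 2 must total 290; the given cells sum to 237, so (2,3) = 53.
The remaining cell in row 3 is (3,4) = 290 − 207 = 83.
Column 1 needs 290; the known cells sum to 234, so (1,1) = 56.
Column 2 must total 290; the given cells sum to 228, so (4,2) = 62.
Using main diagonal: 56 + 95 + 68 + ? → (4,4) = 290 − 219 = 71.
From anti-diagonal, 290 − (53 + 74 + 77) gives (1,4) = 86.
From row 1, 290 − (56 + 59 + 86) gives (1,3) = 89.
From row 4, 290 − (77 + 62 + 71) gives (4,3) = 80.

80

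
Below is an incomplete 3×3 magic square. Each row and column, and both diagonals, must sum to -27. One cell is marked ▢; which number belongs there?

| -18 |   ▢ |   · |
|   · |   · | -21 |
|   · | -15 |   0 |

-3

From row 3, -27 − (-15 + 0) gives (3,1) = -12.
Using column 1: -18 + (-12) + ? → (2,1) = -27 − (-30) = 3.
Column 3 needs -27; the known cells sum to -21, so (1,3) = -6.
From main diagonal, -27 − (-18 + 0) gives (2,2) = -9.
Using row 1: -18 + (-6) + ? → (1,2) = -27 − (-24) = -3.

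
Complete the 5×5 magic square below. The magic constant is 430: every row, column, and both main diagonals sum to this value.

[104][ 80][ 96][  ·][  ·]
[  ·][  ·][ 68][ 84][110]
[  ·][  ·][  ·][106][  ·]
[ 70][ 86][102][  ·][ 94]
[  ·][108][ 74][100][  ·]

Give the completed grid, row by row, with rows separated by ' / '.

104 80 96 62 88 / 76 92 68 84 110 / 98 64 90 106 72 / 70 86 102 78 94 / 82 108 74 100 66

The remaining cell in row 4 is (4,4) = 430 − 352 = 78.
Using column 3: 96 + 68 + 102 + 74 + ? → (3,3) = 430 − 340 = 90.
Column 4 must total 430; the given cells sum to 368, so (1,4) = 62.
Row 1 needs 430; the known cells sum to 342, so (1,5) = 88.
The remaining cell in anti-diagonal is (5,1) = 430 − 348 = 82.
Row 5 needs 430; the known cells sum to 364, so (5,5) = 66.
Column 5 needs 430; the known cells sum to 358, so (3,5) = 72.
Using main diagonal: 104 + 90 + 78 + 66 + ? → (2,2) = 430 − 338 = 92.
Row 2 needs 430; the known cells sum to 354, so (2,1) = 76.
Column 1 needs 430; the known cells sum to 332, so (3,1) = 98.
From column 2, 430 − (80 + 92 + 86 + 108) gives (3,2) = 64.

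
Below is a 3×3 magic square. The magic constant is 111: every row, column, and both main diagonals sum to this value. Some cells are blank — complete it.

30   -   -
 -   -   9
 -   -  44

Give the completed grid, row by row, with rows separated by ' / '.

Column 3 must total 111; the given cells sum to 53, so (1,3) = 58.
Main diagonal: 30 + 44 + ? = 111, so (2,2) = 37.
Using anti-diagonal: 58 + 37 + ? → (3,1) = 111 − 95 = 16.
From row 1, 111 − (30 + 58) gives (1,2) = 23.
The remaining cell in row 2 is (2,1) = 111 − 46 = 65.
Row 3 must total 111; the given cells sum to 60, so (3,2) = 51.

30 23 58 / 65 37 9 / 16 51 44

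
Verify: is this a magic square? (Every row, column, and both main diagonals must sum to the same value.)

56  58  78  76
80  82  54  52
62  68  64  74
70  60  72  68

Row 1: 56 + 58 + 78 + 76 = 268.
Row 2: 80 + 82 + 54 + 52 = 268.
Row 3: 62 + 68 + 64 + 74 = 268.
Row 4: 70 + 60 + 72 + 68 = 270.
Column 1: 56 + 80 + 62 + 70 = 268.
Column 2: 58 + 82 + 68 + 60 = 268.
Column 3: 78 + 54 + 64 + 72 = 268.
Column 4: 76 + 52 + 74 + 68 = 270.
Main diagonal: 56 + 82 + 64 + 68 = 270.
Anti-diagonal: 76 + 54 + 68 + 70 = 268.

No — column 3 sums to 268 but column 4 sums to 270.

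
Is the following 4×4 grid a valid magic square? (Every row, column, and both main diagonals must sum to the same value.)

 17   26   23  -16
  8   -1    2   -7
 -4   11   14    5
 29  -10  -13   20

Row 1: 17 + 26 + 23 + (-16) = 50.
Row 2: 8 + (-1) + 2 + (-7) = 2.
Row 3: -4 + 11 + 14 + 5 = 26.
Row 4: 29 + (-10) + (-13) + 20 = 26.
Column 1: 17 + 8 + (-4) + 29 = 50.
Column 2: 26 + (-1) + 11 + (-10) = 26.
Column 3: 23 + 2 + 14 + (-13) = 26.
Column 4: -16 + (-7) + 5 + 20 = 2.
Main diagonal: 17 + (-1) + 14 + 20 = 50.
Anti-diagonal: -16 + 2 + 11 + 29 = 26.

No — anti-diagonal sums to 26 but column 1 sums to 50.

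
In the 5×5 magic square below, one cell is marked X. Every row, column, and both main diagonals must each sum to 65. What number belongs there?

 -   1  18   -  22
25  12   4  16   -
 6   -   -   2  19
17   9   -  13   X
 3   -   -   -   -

5

The remaining cell in row 2 is (2,5) = 65 − 57 = 8.
The remaining cell in column 1 is (1,1) = 65 − 51 = 14.
From anti-diagonal, 65 − (22 + 16 + 9 + 3) gives (3,3) = 15.
Row 1: 14 + 1 + 18 + 22 + ? = 65, so (1,4) = 10.
Using row 3: 6 + 15 + 2 + 19 + ? → (3,2) = 65 − 42 = 23.
From column 2, 65 − (1 + 12 + 23 + 9) gives (5,2) = 20.
The remaining cell in column 4 is (5,4) = 65 − 41 = 24.
From main diagonal, 65 − (14 + 12 + 15 + 13) gives (5,5) = 11.
The remaining cell in row 5 is (5,3) = 65 − 58 = 7.
The remaining cell in column 3 is (4,3) = 65 − 44 = 21.
The remaining cell in column 5 is (4,5) = 65 − 60 = 5.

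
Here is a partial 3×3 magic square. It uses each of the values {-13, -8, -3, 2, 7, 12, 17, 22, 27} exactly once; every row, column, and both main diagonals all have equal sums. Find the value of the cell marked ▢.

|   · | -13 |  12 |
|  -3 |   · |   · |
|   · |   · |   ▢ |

-8

The 9 entries sum to 63, so each line sums to 63/3 = 21.
The remaining cell in row 1 is (1,1) = 21 − (-1) = 22.
Column 1 must total 21; the given cells sum to 19, so (3,1) = 2.
Anti-diagonal: 12 + 2 + ? = 21, so (2,2) = 7.
Row 2 must total 21; the given cells sum to 4, so (2,3) = 17.
The remaining cell in column 2 is (3,2) = 21 − (-6) = 27.
From column 3, 21 − (12 + 17) gives (3,3) = -8.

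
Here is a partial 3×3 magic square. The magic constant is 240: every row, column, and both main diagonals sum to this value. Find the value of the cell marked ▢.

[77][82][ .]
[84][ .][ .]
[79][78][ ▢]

83

Row 1 needs 240; the known cells sum to 159, so (1,3) = 81.
Row 3: 79 + 78 + ? = 240, so (3,3) = 83.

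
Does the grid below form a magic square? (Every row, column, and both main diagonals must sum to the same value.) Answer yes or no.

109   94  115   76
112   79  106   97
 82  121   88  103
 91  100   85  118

Yes

Row 1: 109 + 94 + 115 + 76 = 394.
Row 2: 112 + 79 + 106 + 97 = 394.
Row 3: 82 + 121 + 88 + 103 = 394.
Row 4: 91 + 100 + 85 + 118 = 394.
Column 1: 109 + 112 + 82 + 91 = 394.
Column 2: 94 + 79 + 121 + 100 = 394.
Column 3: 115 + 106 + 88 + 85 = 394.
Column 4: 76 + 97 + 103 + 118 = 394.
Main diagonal: 109 + 79 + 88 + 118 = 394.
Anti-diagonal: 76 + 106 + 121 + 91 = 394.
All lines sum to 394.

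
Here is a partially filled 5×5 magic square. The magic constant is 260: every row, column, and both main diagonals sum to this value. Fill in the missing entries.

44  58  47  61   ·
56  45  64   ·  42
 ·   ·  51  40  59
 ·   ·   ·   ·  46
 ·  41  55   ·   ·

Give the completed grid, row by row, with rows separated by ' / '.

The remaining cell in row 1 is (1,5) = 260 − 210 = 50.
Row 2 needs 260; the known cells sum to 207, so (2,4) = 53.
From column 3, 260 − (47 + 64 + 51 + 55) gives (4,3) = 43.
Column 5: 50 + 42 + 59 + 46 + ? = 260, so (5,5) = 63.
From main diagonal, 260 − (44 + 45 + 51 + 63) gives (4,4) = 57.
From column 4, 260 − (61 + 53 + 40 + 57) gives (5,4) = 49.
Row 5 must total 260; the given cells sum to 208, so (5,1) = 52.
Anti-diagonal needs 260; the known cells sum to 206, so (4,2) = 54.
The remaining cell in row 4 is (4,1) = 260 − 200 = 60.
Column 1: 44 + 56 + 60 + 52 + ? = 260, so (3,1) = 48.
Column 2 needs 260; the known cells sum to 198, so (3,2) = 62.

44 58 47 61 50 / 56 45 64 53 42 / 48 62 51 40 59 / 60 54 43 57 46 / 52 41 55 49 63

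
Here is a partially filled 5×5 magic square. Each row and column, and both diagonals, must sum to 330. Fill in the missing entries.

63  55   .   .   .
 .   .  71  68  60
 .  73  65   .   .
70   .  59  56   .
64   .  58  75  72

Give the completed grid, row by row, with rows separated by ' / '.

63 55 77 69 66 / 57 74 71 68 60 / 76 73 65 62 54 / 70 67 59 56 78 / 64 61 58 75 72

Row 5 needs 330; the known cells sum to 269, so (5,2) = 61.
Column 3 needs 330; the known cells sum to 253, so (1,3) = 77.
Main diagonal must total 330; the given cells sum to 256, so (2,2) = 74.
Using row 2: 74 + 71 + 68 + 60 + ? → (2,1) = 330 − 273 = 57.
Column 1 needs 330; the known cells sum to 254, so (3,1) = 76.
From column 2, 330 − (55 + 74 + 73 + 61) gives (4,2) = 67.
Anti-diagonal must total 330; the given cells sum to 264, so (1,5) = 66.
The remaining cell in row 1 is (1,4) = 330 − 261 = 69.
The remaining cell in row 4 is (4,5) = 330 − 252 = 78.
Using column 4: 69 + 68 + 56 + 75 + ? → (3,4) = 330 − 268 = 62.
Column 5 must total 330; the given cells sum to 276, so (3,5) = 54.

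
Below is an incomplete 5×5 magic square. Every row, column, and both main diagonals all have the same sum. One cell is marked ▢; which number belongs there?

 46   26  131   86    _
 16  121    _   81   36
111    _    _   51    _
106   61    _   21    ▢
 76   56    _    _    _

Column 1 is complete and sums to 355; that is the magic constant.
From row 1, 355 − (46 + 26 + 131 + 86) gives (1,5) = 66.
Row 2: 16 + 121 + 81 + 36 + ? = 355, so (2,3) = 101.
Using column 2: 26 + 121 + 61 + 56 + ? → (3,2) = 355 − 264 = 91.
Using column 4: 86 + 81 + 51 + 21 + ? → (5,4) = 355 − 239 = 116.
Anti-diagonal: 66 + 81 + 61 + 76 + ? = 355, so (3,3) = 71.
Row 3 must total 355; the given cells sum to 324, so (3,5) = 31.
The remaining cell in main diagonal is (5,5) = 355 − 259 = 96.
Using row 5: 76 + 56 + 116 + 96 + ? → (5,3) = 355 − 344 = 11.
Using column 3: 131 + 101 + 71 + 11 + ? → (4,3) = 355 − 314 = 41.
Column 5: 66 + 36 + 31 + 96 + ? = 355, so (4,5) = 126.

126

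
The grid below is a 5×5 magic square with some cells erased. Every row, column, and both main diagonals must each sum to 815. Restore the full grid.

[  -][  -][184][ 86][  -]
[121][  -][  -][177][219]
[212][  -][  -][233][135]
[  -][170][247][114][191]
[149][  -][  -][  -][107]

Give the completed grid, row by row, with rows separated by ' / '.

240 142 184 86 163 / 121 198 100 177 219 / 212 79 156 233 135 / 93 170 247 114 191 / 149 226 128 205 107

Row 4 must total 815; the given cells sum to 722, so (4,1) = 93.
Using column 1: 121 + 212 + 93 + 149 + ? → (1,1) = 815 − 575 = 240.
Column 4 must total 815; the given cells sum to 610, so (5,4) = 205.
Column 5 must total 815; the given cells sum to 652, so (1,5) = 163.
Anti-diagonal needs 815; the known cells sum to 659, so (3,3) = 156.
Row 1 must total 815; the given cells sum to 673, so (1,2) = 142.
Using row 3: 212 + 156 + 233 + 135 + ? → (3,2) = 815 − 736 = 79.
Using main diagonal: 240 + 156 + 114 + 107 + ? → (2,2) = 815 − 617 = 198.
Row 2: 121 + 198 + 177 + 219 + ? = 815, so (2,3) = 100.
Using column 2: 142 + 198 + 79 + 170 + ? → (5,2) = 815 − 589 = 226.
Column 3 needs 815; the known cells sum to 687, so (5,3) = 128.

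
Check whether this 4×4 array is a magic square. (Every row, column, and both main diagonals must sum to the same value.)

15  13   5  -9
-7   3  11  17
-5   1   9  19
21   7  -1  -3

Yes

Row 1: 15 + 13 + 5 + (-9) = 24.
Row 2: -7 + 3 + 11 + 17 = 24.
Row 3: -5 + 1 + 9 + 19 = 24.
Row 4: 21 + 7 + (-1) + (-3) = 24.
Column 1: 15 + (-7) + (-5) + 21 = 24.
Column 2: 13 + 3 + 1 + 7 = 24.
Column 3: 5 + 11 + 9 + (-1) = 24.
Column 4: -9 + 17 + 19 + (-3) = 24.
Main diagonal: 15 + 3 + 9 + (-3) = 24.
Anti-diagonal: -9 + 11 + 1 + 21 = 24.
All lines sum to 24.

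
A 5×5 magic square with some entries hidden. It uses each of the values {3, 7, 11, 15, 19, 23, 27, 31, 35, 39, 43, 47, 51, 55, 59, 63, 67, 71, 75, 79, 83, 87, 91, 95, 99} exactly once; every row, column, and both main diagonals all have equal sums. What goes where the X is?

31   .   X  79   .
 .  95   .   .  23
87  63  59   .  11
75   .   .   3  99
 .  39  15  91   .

The 25 entries sum to 1275, so each line sums to 1275/5 = 255.
The remaining cell in row 3 is (3,4) = 255 − 220 = 35.
Using column 4: 79 + 35 + 3 + 91 + ? → (2,4) = 255 − 208 = 47.
Main diagonal must total 255; the given cells sum to 188, so (5,5) = 67.
Using row 5: 39 + 15 + 91 + 67 + ? → (5,1) = 255 − 212 = 43.
Column 1 needs 255; the known cells sum to 236, so (2,1) = 19.
Using column 5: 23 + 11 + 99 + 67 + ? → (1,5) = 255 − 200 = 55.
From anti-diagonal, 255 − (55 + 47 + 59 + 43) gives (4,2) = 51.
Using row 2: 19 + 95 + 47 + 23 + ? → (2,3) = 255 − 184 = 71.
Row 4: 75 + 51 + 3 + 99 + ? = 255, so (4,3) = 27.
Column 2 must total 255; the given cells sum to 248, so (1,2) = 7.
From column 3, 255 − (71 + 59 + 27 + 15) gives (1,3) = 83.

83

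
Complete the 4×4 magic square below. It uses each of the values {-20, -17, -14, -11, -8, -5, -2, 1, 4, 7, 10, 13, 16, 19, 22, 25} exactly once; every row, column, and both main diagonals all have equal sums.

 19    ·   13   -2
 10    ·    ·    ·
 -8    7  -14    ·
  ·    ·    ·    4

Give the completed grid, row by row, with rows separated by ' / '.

19 -20 13 -2 / 10 1 16 -17 / -8 7 -14 25 / -11 22 -5 4

The 16 entries sum to 40, so each line sums to 40/4 = 10.
Row 1: 19 + 13 + (-2) + ? = 10, so (1,2) = -20.
Row 3: -8 + 7 + (-14) + ? = 10, so (3,4) = 25.
The remaining cell in column 1 is (4,1) = 10 − 21 = -11.
Column 4 needs 10; the known cells sum to 27, so (2,4) = -17.
The remaining cell in main diagonal is (2,2) = 10 − 9 = 1.
Anti-diagonal: -2 + 7 + (-11) + ? = 10, so (2,3) = 16.
Column 2 needs 10; the known cells sum to -12, so (4,2) = 22.
From column 3, 10 − (13 + 16 + (-14)) gives (4,3) = -5.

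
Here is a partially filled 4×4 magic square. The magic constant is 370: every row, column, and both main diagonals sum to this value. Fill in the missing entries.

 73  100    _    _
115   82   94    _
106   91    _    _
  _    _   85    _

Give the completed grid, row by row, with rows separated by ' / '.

Row 2 must total 370; the given cells sum to 291, so (2,4) = 79.
Column 1 needs 370; the known cells sum to 294, so (4,1) = 76.
Column 2: 100 + 82 + 91 + ? = 370, so (4,2) = 97.
From anti-diagonal, 370 − (94 + 91 + 76) gives (1,4) = 109.
The remaining cell in row 1 is (1,3) = 370 − 282 = 88.
Row 4 must total 370; the given cells sum to 258, so (4,4) = 112.
The remaining cell in column 3 is (3,3) = 370 − 267 = 103.
Column 4 needs 370; the known cells sum to 300, so (3,4) = 70.

73 100 88 109 / 115 82 94 79 / 106 91 103 70 / 76 97 85 112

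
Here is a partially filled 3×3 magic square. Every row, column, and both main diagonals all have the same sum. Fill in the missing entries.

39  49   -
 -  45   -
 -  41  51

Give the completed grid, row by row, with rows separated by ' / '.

Main diagonal is already complete: 39 + 45 + 51 = 135, so that is the magic constant.
Row 1 must total 135; the given cells sum to 88, so (1,3) = 47.
The remaining cell in row 3 is (3,1) = 135 − 92 = 43.
Column 1 must total 135; the given cells sum to 82, so (2,1) = 53.
From column 3, 135 − (47 + 51) gives (2,3) = 37.

39 49 47 / 53 45 37 / 43 41 51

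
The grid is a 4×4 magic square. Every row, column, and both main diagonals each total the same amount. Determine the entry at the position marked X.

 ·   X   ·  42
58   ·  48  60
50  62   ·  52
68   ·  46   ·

Anti-diagonal is complete and sums to 220; that is the magic constant.
The remaining cell in row 2 is (2,2) = 220 − 166 = 54.
From row 3, 220 − (50 + 62 + 52) gives (3,3) = 56.
The remaining cell in column 1 is (1,1) = 220 − 176 = 44.
The remaining cell in column 3 is (1,3) = 220 − 150 = 70.
Column 4 must total 220; the given cells sum to 154, so (4,4) = 66.
Row 1 needs 220; the known cells sum to 156, so (1,2) = 64.

64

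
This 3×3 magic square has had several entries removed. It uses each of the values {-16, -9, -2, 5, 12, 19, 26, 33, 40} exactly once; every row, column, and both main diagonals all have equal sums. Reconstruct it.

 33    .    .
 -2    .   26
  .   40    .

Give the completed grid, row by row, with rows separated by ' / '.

33 -16 19 / -2 12 26 / 5 40 -9

The 9 entries sum to 108, so each line sums to 108/3 = 36.
Row 2: -2 + 26 + ? = 36, so (2,2) = 12.
From column 1, 36 − (33 + (-2)) gives (3,1) = 5.
From column 2, 36 − (12 + 40) gives (1,2) = -16.
Using main diagonal: 33 + 12 + ? → (3,3) = 36 − 45 = -9.
Anti-diagonal must total 36; the given cells sum to 17, so (1,3) = 19.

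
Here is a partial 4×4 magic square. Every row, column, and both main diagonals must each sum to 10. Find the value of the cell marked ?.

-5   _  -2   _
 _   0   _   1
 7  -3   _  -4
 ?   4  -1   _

From row 3, 10 − (7 + (-3) + (-4)) gives (3,3) = 10.
From column 2, 10 − (0 + (-3) + 4) gives (1,2) = 9.
Column 3: -2 + 10 + (-1) + ? = 10, so (2,3) = 3.
The remaining cell in main diagonal is (4,4) = 10 − 5 = 5.
From row 1, 10 − (-5 + 9 + (-2)) gives (1,4) = 8.
The remaining cell in row 2 is (2,1) = 10 − 4 = 6.
Row 4: 4 + (-1) + 5 + ? = 10, so (4,1) = 2.

2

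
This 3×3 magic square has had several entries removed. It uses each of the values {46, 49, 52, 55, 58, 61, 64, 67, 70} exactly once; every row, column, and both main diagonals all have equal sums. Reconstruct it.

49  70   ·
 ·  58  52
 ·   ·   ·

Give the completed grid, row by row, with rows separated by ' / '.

The 9 entries sum to 522, so each line sums to 522/3 = 174.
Row 1 must total 174; the given cells sum to 119, so (1,3) = 55.
Row 2 must total 174; the given cells sum to 110, so (2,1) = 64.
The remaining cell in column 1 is (3,1) = 174 − 113 = 61.
Column 2 needs 174; the known cells sum to 128, so (3,2) = 46.
The remaining cell in column 3 is (3,3) = 174 − 107 = 67.

49 70 55 / 64 58 52 / 61 46 67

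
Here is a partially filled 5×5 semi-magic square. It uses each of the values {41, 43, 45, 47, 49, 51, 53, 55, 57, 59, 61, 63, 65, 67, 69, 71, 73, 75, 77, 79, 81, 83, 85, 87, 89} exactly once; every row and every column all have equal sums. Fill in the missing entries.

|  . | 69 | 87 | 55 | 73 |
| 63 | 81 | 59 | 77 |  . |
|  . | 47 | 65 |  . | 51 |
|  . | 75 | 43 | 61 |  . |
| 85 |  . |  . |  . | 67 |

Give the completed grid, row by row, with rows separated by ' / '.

41 69 87 55 73 / 63 81 59 77 45 / 79 47 65 83 51 / 57 75 43 61 89 / 85 53 71 49 67

The 25 entries sum to 1625, so each line sums to 1625/5 = 325.
The remaining cell in row 1 is (1,1) = 325 − 284 = 41.
Row 2 must total 325; the given cells sum to 280, so (2,5) = 45.
The remaining cell in column 2 is (5,2) = 325 − 272 = 53.
Column 3 needs 325; the known cells sum to 254, so (5,3) = 71.
Column 5 must total 325; the given cells sum to 236, so (4,5) = 89.
Using row 4: 75 + 43 + 61 + 89 + ? → (4,1) = 325 − 268 = 57.
Using row 5: 85 + 53 + 71 + 67 + ? → (5,4) = 325 − 276 = 49.
The remaining cell in column 1 is (3,1) = 325 − 246 = 79.
The remaining cell in column 4 is (3,4) = 325 − 242 = 83.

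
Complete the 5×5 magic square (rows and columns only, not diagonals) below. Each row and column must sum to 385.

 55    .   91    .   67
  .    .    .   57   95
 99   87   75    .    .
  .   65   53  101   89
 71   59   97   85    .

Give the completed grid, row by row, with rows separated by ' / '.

55 93 91 79 67 / 83 81 69 57 95 / 99 87 75 63 61 / 77 65 53 101 89 / 71 59 97 85 73

Row 4 needs 385; the known cells sum to 308, so (4,1) = 77.
Row 5 must total 385; the given cells sum to 312, so (5,5) = 73.
Column 1: 55 + 99 + 77 + 71 + ? = 385, so (2,1) = 83.
Column 3 needs 385; the known cells sum to 316, so (2,3) = 69.
The remaining cell in column 5 is (3,5) = 385 − 324 = 61.
Row 2 must total 385; the given cells sum to 304, so (2,2) = 81.
From row 3, 385 − (99 + 87 + 75 + 61) gives (3,4) = 63.
From column 2, 385 − (81 + 87 + 65 + 59) gives (1,2) = 93.
The remaining cell in column 4 is (1,4) = 385 − 306 = 79.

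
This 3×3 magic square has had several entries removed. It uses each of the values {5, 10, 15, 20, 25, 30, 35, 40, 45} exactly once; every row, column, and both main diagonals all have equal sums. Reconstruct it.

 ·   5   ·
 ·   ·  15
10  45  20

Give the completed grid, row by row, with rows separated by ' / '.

30 5 40 / 35 25 15 / 10 45 20

The 9 entries sum to 225, so each line sums to 225/3 = 75.
Column 2 needs 75; the known cells sum to 50, so (2,2) = 25.
From column 3, 75 − (15 + 20) gives (1,3) = 40.
Main diagonal must total 75; the given cells sum to 45, so (1,1) = 30.
Using row 2: 25 + 15 + ? → (2,1) = 75 − 40 = 35.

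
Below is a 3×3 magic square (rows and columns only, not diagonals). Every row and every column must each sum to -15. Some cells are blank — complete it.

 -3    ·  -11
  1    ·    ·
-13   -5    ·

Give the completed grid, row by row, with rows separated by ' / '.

-3 -1 -11 / 1 -9 -7 / -13 -5 3

Row 1 must total -15; the given cells sum to -14, so (1,2) = -1.
Row 3 must total -15; the given cells sum to -18, so (3,3) = 3.
Column 2: -1 + (-5) + ? = -15, so (2,2) = -9.
Column 3 must total -15; the given cells sum to -8, so (2,3) = -7.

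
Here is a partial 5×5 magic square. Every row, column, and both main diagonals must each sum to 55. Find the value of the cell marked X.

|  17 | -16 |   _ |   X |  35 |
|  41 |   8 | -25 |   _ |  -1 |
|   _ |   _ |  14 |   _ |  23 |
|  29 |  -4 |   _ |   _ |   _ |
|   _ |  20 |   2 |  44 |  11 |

-7

From row 2, 55 − (41 + 8 + (-25) + (-1)) gives (2,4) = 32.
The remaining cell in row 5 is (5,1) = 55 − 77 = -22.
The remaining cell in column 1 is (3,1) = 55 − 65 = -10.
From column 2, 55 − (-16 + 8 + (-4) + 20) gives (3,2) = 47.
Using column 5: 35 + (-1) + 23 + 11 + ? → (4,5) = 55 − 68 = -13.
From main diagonal, 55 − (17 + 8 + 14 + 11) gives (4,4) = 5.
Row 3: -10 + 47 + 14 + 23 + ? = 55, so (3,4) = -19.
The remaining cell in row 4 is (4,3) = 55 − 17 = 38.
The remaining cell in column 3 is (1,3) = 55 − 29 = 26.
Using column 4: 32 + (-19) + 5 + 44 + ? → (1,4) = 55 − 62 = -7.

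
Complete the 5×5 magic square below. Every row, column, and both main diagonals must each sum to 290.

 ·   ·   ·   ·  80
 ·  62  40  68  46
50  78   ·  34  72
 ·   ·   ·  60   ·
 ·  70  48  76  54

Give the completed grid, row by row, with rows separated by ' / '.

The remaining cell in row 2 is (2,1) = 290 − 216 = 74.
Row 3: 50 + 78 + 34 + 72 + ? = 290, so (3,3) = 56.
Row 5 must total 290; the given cells sum to 248, so (5,1) = 42.
Using column 4: 68 + 34 + 60 + 76 + ? → (1,4) = 290 − 238 = 52.
Column 5 needs 290; the known cells sum to 252, so (4,5) = 38.
Main diagonal must total 290; the given cells sum to 232, so (1,1) = 58.
Using anti-diagonal: 80 + 68 + 56 + 42 + ? → (4,2) = 290 − 246 = 44.
Using column 1: 58 + 74 + 50 + 42 + ? → (4,1) = 290 − 224 = 66.
Using column 2: 62 + 78 + 44 + 70 + ? → (1,2) = 290 − 254 = 36.
From row 1, 290 − (58 + 36 + 52 + 80) gives (1,3) = 64.
The remaining cell in row 4 is (4,3) = 290 − 208 = 82.

58 36 64 52 80 / 74 62 40 68 46 / 50 78 56 34 72 / 66 44 82 60 38 / 42 70 48 76 54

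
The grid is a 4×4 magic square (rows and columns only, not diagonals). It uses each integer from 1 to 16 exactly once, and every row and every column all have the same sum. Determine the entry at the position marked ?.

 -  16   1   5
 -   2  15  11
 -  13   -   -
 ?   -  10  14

The entries are 1 through 16, which sum to 136, so each line sums to 136/4 = 34.
Using row 1: 16 + 1 + 5 + ? → (1,1) = 34 − 22 = 12.
From row 2, 34 − (2 + 15 + 11) gives (2,1) = 6.
The remaining cell in column 2 is (4,2) = 34 − 31 = 3.
Using column 3: 1 + 15 + 10 + ? → (3,3) = 34 − 26 = 8.
Using column 4: 5 + 11 + 14 + ? → (3,4) = 34 − 30 = 4.
Row 3 needs 34; the known cells sum to 25, so (3,1) = 9.
From row 4, 34 − (3 + 10 + 14) gives (4,1) = 7.

7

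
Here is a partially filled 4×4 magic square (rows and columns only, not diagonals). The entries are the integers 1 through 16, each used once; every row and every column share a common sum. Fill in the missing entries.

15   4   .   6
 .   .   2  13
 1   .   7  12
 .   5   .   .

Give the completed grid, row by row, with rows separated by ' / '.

The entries are 1 through 16, which sum to 136, so each line sums to 136/4 = 34.
From row 1, 34 − (15 + 4 + 6) gives (1,3) = 9.
The remaining cell in row 3 is (3,2) = 34 − 20 = 14.
The remaining cell in column 2 is (2,2) = 34 − 23 = 11.
The remaining cell in column 3 is (4,3) = 34 − 18 = 16.
Column 4: 6 + 13 + 12 + ? = 34, so (4,4) = 3.
Using row 2: 11 + 2 + 13 + ? → (2,1) = 34 − 26 = 8.
Using row 4: 5 + 16 + 3 + ? → (4,1) = 34 − 24 = 10.

15 4 9 6 / 8 11 2 13 / 1 14 7 12 / 10 5 16 3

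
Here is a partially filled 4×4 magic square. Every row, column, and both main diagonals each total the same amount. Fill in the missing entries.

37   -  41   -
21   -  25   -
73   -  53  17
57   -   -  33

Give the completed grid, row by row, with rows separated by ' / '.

37 49 41 61 / 21 65 25 77 / 73 45 53 17 / 57 29 69 33

Column 1 is already complete: 37 + 21 + 73 + 57 = 188, so that is the magic constant.
From row 3, 188 − (73 + 53 + 17) gives (3,2) = 45.
Column 3 must total 188; the given cells sum to 119, so (4,3) = 69.
Main diagonal must total 188; the given cells sum to 123, so (2,2) = 65.
The remaining cell in anti-diagonal is (1,4) = 188 − 127 = 61.
Using row 1: 37 + 41 + 61 + ? → (1,2) = 188 − 139 = 49.
Row 2: 21 + 65 + 25 + ? = 188, so (2,4) = 77.
The remaining cell in row 4 is (4,2) = 188 − 159 = 29.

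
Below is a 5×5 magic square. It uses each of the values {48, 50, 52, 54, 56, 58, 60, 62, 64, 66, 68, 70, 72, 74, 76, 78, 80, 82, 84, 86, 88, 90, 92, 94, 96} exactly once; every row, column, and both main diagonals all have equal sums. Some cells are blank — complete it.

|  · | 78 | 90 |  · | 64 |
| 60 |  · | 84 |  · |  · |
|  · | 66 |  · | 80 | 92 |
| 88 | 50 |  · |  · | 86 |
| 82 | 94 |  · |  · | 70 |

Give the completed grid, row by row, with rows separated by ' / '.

The 25 entries sum to 1800, so each line sums to 1800/5 = 360.
Column 2: 78 + 66 + 50 + 94 + ? = 360, so (2,2) = 72.
Column 5 must total 360; the given cells sum to 312, so (2,5) = 48.
Row 2 needs 360; the known cells sum to 264, so (2,4) = 96.
Anti-diagonal needs 360; the known cells sum to 292, so (3,3) = 68.
Row 3: 66 + 68 + 80 + 92 + ? = 360, so (3,1) = 54.
The remaining cell in column 1 is (1,1) = 360 − 284 = 76.
Using main diagonal: 76 + 72 + 68 + 70 + ? → (4,4) = 360 − 286 = 74.
Row 1 needs 360; the known cells sum to 308, so (1,4) = 52.
Row 4 needs 360; the known cells sum to 298, so (4,3) = 62.
From column 3, 360 − (90 + 84 + 68 + 62) gives (5,3) = 56.
The remaining cell in column 4 is (5,4) = 360 − 302 = 58.

76 78 90 52 64 / 60 72 84 96 48 / 54 66 68 80 92 / 88 50 62 74 86 / 82 94 56 58 70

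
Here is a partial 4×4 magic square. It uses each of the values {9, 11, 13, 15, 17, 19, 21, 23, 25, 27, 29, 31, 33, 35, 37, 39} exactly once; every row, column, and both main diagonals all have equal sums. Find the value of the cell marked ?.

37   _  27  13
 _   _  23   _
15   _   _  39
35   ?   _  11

21

The 16 entries sum to 384, so each line sums to 384/4 = 96.
Row 1 must total 96; the given cells sum to 77, so (1,2) = 19.
Using column 1: 37 + 15 + 35 + ? → (2,1) = 96 − 87 = 9.
Using column 4: 13 + 39 + 11 + ? → (2,4) = 96 − 63 = 33.
From anti-diagonal, 96 − (13 + 23 + 35) gives (3,2) = 25.
Row 2: 9 + 23 + 33 + ? = 96, so (2,2) = 31.
From row 3, 96 − (15 + 25 + 39) gives (3,3) = 17.
Using column 2: 19 + 31 + 25 + ? → (4,2) = 96 − 75 = 21.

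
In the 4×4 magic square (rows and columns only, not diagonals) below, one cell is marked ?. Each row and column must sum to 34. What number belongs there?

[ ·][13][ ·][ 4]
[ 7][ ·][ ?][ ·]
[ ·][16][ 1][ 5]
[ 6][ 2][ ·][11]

Using row 3: 16 + 1 + 5 + ? → (3,1) = 34 − 22 = 12.
Row 4 must total 34; the given cells sum to 19, so (4,3) = 15.
The remaining cell in column 1 is (1,1) = 34 − 25 = 9.
Column 2 needs 34; the known cells sum to 31, so (2,2) = 3.
From column 4, 34 − (4 + 5 + 11) gives (2,4) = 14.
From row 1, 34 − (9 + 13 + 4) gives (1,3) = 8.
Row 2: 7 + 3 + 14 + ? = 34, so (2,3) = 10.

10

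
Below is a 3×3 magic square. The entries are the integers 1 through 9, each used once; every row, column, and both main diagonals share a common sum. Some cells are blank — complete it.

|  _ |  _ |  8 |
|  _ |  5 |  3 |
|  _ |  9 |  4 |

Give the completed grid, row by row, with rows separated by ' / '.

The entries are 1 through 9, which sum to 45, so each line sums to 45/3 = 15.
The remaining cell in row 2 is (2,1) = 15 − 8 = 7.
Row 3: 9 + 4 + ? = 15, so (3,1) = 2.
Using column 1: 7 + 2 + ? → (1,1) = 15 − 9 = 6.
Column 2 needs 15; the known cells sum to 14, so (1,2) = 1.

6 1 8 / 7 5 3 / 2 9 4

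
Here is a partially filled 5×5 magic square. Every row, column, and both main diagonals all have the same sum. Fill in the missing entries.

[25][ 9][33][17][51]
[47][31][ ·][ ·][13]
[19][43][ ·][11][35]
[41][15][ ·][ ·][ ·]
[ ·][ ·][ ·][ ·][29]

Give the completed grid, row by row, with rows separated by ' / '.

Row 1 is already complete: 25 + 9 + 33 + 17 + 51 = 135, so that is the magic constant.
The remaining cell in row 3 is (3,3) = 135 − 108 = 27.
The remaining cell in column 1 is (5,1) = 135 − 132 = 3.
Column 2 needs 135; the known cells sum to 98, so (5,2) = 37.
From column 5, 135 − (51 + 13 + 35 + 29) gives (4,5) = 7.
Using main diagonal: 25 + 31 + 27 + 29 + ? → (4,4) = 135 − 112 = 23.
Anti-diagonal needs 135; the known cells sum to 96, so (2,4) = 39.
Row 2: 47 + 31 + 39 + 13 + ? = 135, so (2,3) = 5.
From row 4, 135 − (41 + 15 + 23 + 7) gives (4,3) = 49.
Column 3 must total 135; the given cells sum to 114, so (5,3) = 21.
From column 4, 135 − (17 + 39 + 11 + 23) gives (5,4) = 45.

25 9 33 17 51 / 47 31 5 39 13 / 19 43 27 11 35 / 41 15 49 23 7 / 3 37 21 45 29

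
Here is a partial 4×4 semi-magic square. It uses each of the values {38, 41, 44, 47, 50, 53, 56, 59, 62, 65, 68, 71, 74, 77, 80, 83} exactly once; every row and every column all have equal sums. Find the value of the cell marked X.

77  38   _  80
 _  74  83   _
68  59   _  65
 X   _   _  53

56

The 16 entries sum to 968, so each line sums to 968/4 = 242.
The remaining cell in row 1 is (1,3) = 242 − 195 = 47.
Row 3: 68 + 59 + 65 + ? = 242, so (3,3) = 50.
Column 2 needs 242; the known cells sum to 171, so (4,2) = 71.
Using column 3: 47 + 83 + 50 + ? → (4,3) = 242 − 180 = 62.
Column 4 must total 242; the given cells sum to 198, so (2,4) = 44.
Row 2 must total 242; the given cells sum to 201, so (2,1) = 41.
From row 4, 242 − (71 + 62 + 53) gives (4,1) = 56.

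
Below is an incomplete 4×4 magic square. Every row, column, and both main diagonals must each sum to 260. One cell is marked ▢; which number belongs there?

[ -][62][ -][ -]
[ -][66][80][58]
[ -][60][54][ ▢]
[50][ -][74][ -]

Using row 2: 66 + 80 + 58 + ? → (2,1) = 260 − 204 = 56.
Using column 2: 62 + 66 + 60 + ? → (4,2) = 260 − 188 = 72.
Column 3 must total 260; the given cells sum to 208, so (1,3) = 52.
Using anti-diagonal: 80 + 60 + 50 + ? → (1,4) = 260 − 190 = 70.
Row 1 must total 260; the given cells sum to 184, so (1,1) = 76.
Row 4 must total 260; the given cells sum to 196, so (4,4) = 64.
The remaining cell in column 1 is (3,1) = 260 − 182 = 78.
Column 4 must total 260; the given cells sum to 192, so (3,4) = 68.

68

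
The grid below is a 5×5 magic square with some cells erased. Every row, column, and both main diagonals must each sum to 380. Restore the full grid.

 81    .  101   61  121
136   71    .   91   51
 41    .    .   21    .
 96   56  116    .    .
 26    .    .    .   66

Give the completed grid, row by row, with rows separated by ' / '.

81 16 101 61 121 / 136 71 31 91 51 / 41 126 86 21 106 / 96 56 116 76 36 / 26 111 46 131 66

Row 1: 81 + 101 + 61 + 121 + ? = 380, so (1,2) = 16.
The remaining cell in row 2 is (2,3) = 380 − 349 = 31.
Anti-diagonal needs 380; the known cells sum to 294, so (3,3) = 86.
Using column 3: 101 + 31 + 86 + 116 + ? → (5,3) = 380 − 334 = 46.
The remaining cell in main diagonal is (4,4) = 380 − 304 = 76.
Row 4 must total 380; the given cells sum to 344, so (4,5) = 36.
From column 4, 380 − (61 + 91 + 21 + 76) gives (5,4) = 131.
Column 5 must total 380; the given cells sum to 274, so (3,5) = 106.
From row 3, 380 − (41 + 86 + 21 + 106) gives (3,2) = 126.
From row 5, 380 − (26 + 46 + 131 + 66) gives (5,2) = 111.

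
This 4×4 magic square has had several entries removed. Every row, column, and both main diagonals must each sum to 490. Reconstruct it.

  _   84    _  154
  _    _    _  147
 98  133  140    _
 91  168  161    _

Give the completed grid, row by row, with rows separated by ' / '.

175 84 77 154 / 126 105 112 147 / 98 133 140 119 / 91 168 161 70

From row 3, 490 − (98 + 133 + 140) gives (3,4) = 119.
Row 4 needs 490; the known cells sum to 420, so (4,4) = 70.
Column 2 needs 490; the known cells sum to 385, so (2,2) = 105.
Using main diagonal: 105 + 140 + 70 + ? → (1,1) = 490 − 315 = 175.
From anti-diagonal, 490 − (154 + 133 + 91) gives (2,3) = 112.
The remaining cell in row 1 is (1,3) = 490 − 413 = 77.
Row 2: 105 + 112 + 147 + ? = 490, so (2,1) = 126.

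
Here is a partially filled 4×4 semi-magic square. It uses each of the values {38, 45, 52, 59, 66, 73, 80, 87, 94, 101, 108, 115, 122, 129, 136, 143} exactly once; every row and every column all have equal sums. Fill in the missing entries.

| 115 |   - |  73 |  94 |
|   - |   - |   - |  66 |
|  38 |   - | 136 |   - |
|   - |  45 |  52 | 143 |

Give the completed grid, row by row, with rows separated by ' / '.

115 80 73 94 / 87 108 101 66 / 38 129 136 59 / 122 45 52 143

The 16 entries sum to 1448, so each line sums to 1448/4 = 362.
Using row 1: 115 + 73 + 94 + ? → (1,2) = 362 − 282 = 80.
Row 4: 45 + 52 + 143 + ? = 362, so (4,1) = 122.
From column 1, 362 − (115 + 38 + 122) gives (2,1) = 87.
Using column 3: 73 + 136 + 52 + ? → (2,3) = 362 − 261 = 101.
From column 4, 362 − (94 + 66 + 143) gives (3,4) = 59.
From row 2, 362 − (87 + 101 + 66) gives (2,2) = 108.
The remaining cell in row 3 is (3,2) = 362 − 233 = 129.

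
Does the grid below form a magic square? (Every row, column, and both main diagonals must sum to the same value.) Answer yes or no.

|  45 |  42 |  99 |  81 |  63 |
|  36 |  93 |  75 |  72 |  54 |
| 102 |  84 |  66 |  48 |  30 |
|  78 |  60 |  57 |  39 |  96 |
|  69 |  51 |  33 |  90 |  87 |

Yes

Row 1: 45 + 42 + 99 + 81 + 63 = 330.
Row 2: 36 + 93 + 75 + 72 + 54 = 330.
Row 3: 102 + 84 + 66 + 48 + 30 = 330.
Row 4: 78 + 60 + 57 + 39 + 96 = 330.
Row 5: 69 + 51 + 33 + 90 + 87 = 330.
Column 1: 45 + 36 + 102 + 78 + 69 = 330.
Column 2: 42 + 93 + 84 + 60 + 51 = 330.
Column 3: 99 + 75 + 66 + 57 + 33 = 330.
Column 4: 81 + 72 + 48 + 39 + 90 = 330.
Column 5: 63 + 54 + 30 + 96 + 87 = 330.
Main diagonal: 45 + 93 + 66 + 39 + 87 = 330.
Anti-diagonal: 63 + 72 + 66 + 60 + 69 = 330.
All lines sum to 330.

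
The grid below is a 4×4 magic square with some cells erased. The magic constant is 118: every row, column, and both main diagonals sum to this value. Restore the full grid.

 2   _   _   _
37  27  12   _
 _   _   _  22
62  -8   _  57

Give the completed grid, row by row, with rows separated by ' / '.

Row 2 must total 118; the given cells sum to 76, so (2,4) = 42.
Using row 4: 62 + (-8) + 57 + ? → (4,3) = 118 − 111 = 7.
The remaining cell in column 1 is (3,1) = 118 − 101 = 17.
Column 4 needs 118; the known cells sum to 121, so (1,4) = -3.
Main diagonal must total 118; the given cells sum to 86, so (3,3) = 32.
The remaining cell in anti-diagonal is (3,2) = 118 − 71 = 47.
From column 2, 118 − (27 + 47 + (-8)) gives (1,2) = 52.
Column 3 must total 118; the given cells sum to 51, so (1,3) = 67.

2 52 67 -3 / 37 27 12 42 / 17 47 32 22 / 62 -8 7 57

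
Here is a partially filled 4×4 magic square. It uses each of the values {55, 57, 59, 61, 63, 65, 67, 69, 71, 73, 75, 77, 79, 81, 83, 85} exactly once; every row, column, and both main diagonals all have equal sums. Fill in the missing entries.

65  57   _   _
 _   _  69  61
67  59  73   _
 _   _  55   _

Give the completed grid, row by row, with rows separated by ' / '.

The 16 entries sum to 1120, so each line sums to 1120/4 = 280.
From row 3, 280 − (67 + 59 + 73) gives (3,4) = 81.
Column 3 must total 280; the given cells sum to 197, so (1,3) = 83.
The remaining cell in row 1 is (1,4) = 280 − 205 = 75.
Column 4: 75 + 61 + 81 + ? = 280, so (4,4) = 63.
The remaining cell in main diagonal is (2,2) = 280 − 201 = 79.
The remaining cell in anti-diagonal is (4,1) = 280 − 203 = 77.
Using row 2: 79 + 69 + 61 + ? → (2,1) = 280 − 209 = 71.
Using row 4: 77 + 55 + 63 + ? → (4,2) = 280 − 195 = 85.

65 57 83 75 / 71 79 69 61 / 67 59 73 81 / 77 85 55 63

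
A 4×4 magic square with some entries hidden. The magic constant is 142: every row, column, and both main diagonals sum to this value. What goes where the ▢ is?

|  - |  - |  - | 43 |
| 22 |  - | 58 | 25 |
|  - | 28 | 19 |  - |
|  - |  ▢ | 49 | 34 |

The remaining cell in row 2 is (2,2) = 142 − 105 = 37.
Using column 3: 58 + 19 + 49 + ? → (1,3) = 142 − 126 = 16.
Column 4 must total 142; the given cells sum to 102, so (3,4) = 40.
Main diagonal needs 142; the known cells sum to 90, so (1,1) = 52.
Anti-diagonal: 43 + 58 + 28 + ? = 142, so (4,1) = 13.
Row 1 needs 142; the known cells sum to 111, so (1,2) = 31.
Row 3 needs 142; the known cells sum to 87, so (3,1) = 55.
Using row 4: 13 + 49 + 34 + ? → (4,2) = 142 − 96 = 46.

46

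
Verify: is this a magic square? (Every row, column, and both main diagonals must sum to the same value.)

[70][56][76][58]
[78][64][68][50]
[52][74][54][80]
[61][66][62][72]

Row 1: 70 + 56 + 76 + 58 = 260.
Row 2: 78 + 64 + 68 + 50 = 260.
Row 3: 52 + 74 + 54 + 80 = 260.
Row 4: 61 + 66 + 62 + 72 = 261.
Column 1: 70 + 78 + 52 + 61 = 261.
Column 2: 56 + 64 + 74 + 66 = 260.
Column 3: 76 + 68 + 54 + 62 = 260.
Column 4: 58 + 50 + 80 + 72 = 260.
Main diagonal: 70 + 64 + 54 + 72 = 260.
Anti-diagonal: 58 + 68 + 74 + 61 = 261.

No — row 1 sums to 260 but anti-diagonal sums to 261.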